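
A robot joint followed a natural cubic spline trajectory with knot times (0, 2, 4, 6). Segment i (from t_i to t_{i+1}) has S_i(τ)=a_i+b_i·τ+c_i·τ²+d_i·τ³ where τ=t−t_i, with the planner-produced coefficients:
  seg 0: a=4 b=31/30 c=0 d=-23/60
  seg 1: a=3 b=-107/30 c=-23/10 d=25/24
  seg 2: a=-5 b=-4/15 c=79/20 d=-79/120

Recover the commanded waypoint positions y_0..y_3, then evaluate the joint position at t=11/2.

y_0 = S_0(0) = a_0 = 4
y_1 = S_1(0) = a_1 = 3
y_2 = S_2(0) = a_2 = -5
y_3 = S_2(2) = 5
t_q=11/2 is in segment 2 (τ=3/2); S_2(τ)=81/64

y_0=4 y_1=3 y_2=-5 y_3=5
S(11/2) = 81/64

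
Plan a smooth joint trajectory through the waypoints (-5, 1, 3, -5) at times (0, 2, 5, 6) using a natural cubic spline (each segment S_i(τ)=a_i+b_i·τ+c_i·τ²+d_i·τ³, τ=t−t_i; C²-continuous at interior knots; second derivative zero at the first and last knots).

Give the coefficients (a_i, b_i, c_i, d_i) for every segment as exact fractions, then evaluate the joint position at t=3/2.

  seg 0: a=-5 b=595/213 c=0 d=11/213
  seg 1: a=1 b=727/213 c=22/71 d=-29/71
  seg 2: a=3 b=-1226/213 c=-239/71 d=239/213
S(3/2) = -361/568

Δ: Δ0=3, Δ1=2/3, Δ2=-8
row 1: diag=10, rhs=-14; c'=3/10, d'=-7/5
row 2: denom=8−3·3/10=71/10; d'=(-52−3·-7/5)/(71/10)=-478/71
back: M2=-478/71
back: M1=-7/5−3/10·-478/71=44/71
M: M0=0, M1=44/71, M2=-478/71, M3=0
seg 0: a=-5, c=M0/2=0, d=(M1−M0)/(6·2)=11/213, b=Δ0−h0·(2M0+M1)/6=595/213
seg 1: a=1, c=M1/2=22/71, d=(M2−M1)/(6·3)=-29/71, b=Δ1−h1·(2M1+M2)/6=727/213
seg 2: a=3, c=M2/2=-239/71, d=(M3−M2)/(6·1)=239/213, b=Δ2−h2·(2M2+M3)/6=-1226/213
t_q=3/2 → seg 0, τ=3/2; S=-5+595/213·τ+0·τ²+11/213·τ³=-361/568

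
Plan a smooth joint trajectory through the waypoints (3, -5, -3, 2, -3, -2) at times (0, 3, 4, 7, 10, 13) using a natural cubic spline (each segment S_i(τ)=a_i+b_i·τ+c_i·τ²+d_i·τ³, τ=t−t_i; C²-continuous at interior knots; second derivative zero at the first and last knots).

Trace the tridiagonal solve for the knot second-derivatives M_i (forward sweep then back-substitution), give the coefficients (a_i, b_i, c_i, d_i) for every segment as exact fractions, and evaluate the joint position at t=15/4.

  seg 0: a=3 b=-3745/849 c=0 d=1481/7641
  seg 1: a=-5 b=698/849 c=1481/849 d=-481/849
  seg 2: a=-3 b=739/283 c=38/849 d=-916/7641
  seg 3: a=2 b=-101/283 c=-878/849 d=1522/7641
  seg 4: a=-3 b=-335/283 c=644/849 d=-644/7641
S(15/4) = -65949/18112

Δ: Δ0=-8/3, Δ1=2, Δ2=5/3, Δ3=-5/3, Δ4=1/3
row 1: diag=8, rhs=28; c'=1/8, d'=7/2
row 2: denom=8−1·1/8=63/8; d'=(-2−1·7/2)/(63/8)=-44/63
row 3: denom=12−3·8/21=76/7; d'=(-20−3·-44/63)/(76/7)=-94/57
row 4: denom=12−3·21/76=849/76; d'=(12−3·-94/57)/(849/76)=1288/849
back: M4=1288/849
back: M3=-94/57−21/76·1288/849=-1756/849
back: M2=-44/63−8/21·-1756/849=76/849
back: M1=7/2−1/8·76/849=2962/849
M: M0=0, M1=2962/849, M2=76/849, M3=-1756/849, M4=1288/849, M5=0
seg 0: a=3, c=M0/2=0, d=(M1−M0)/(6·3)=1481/7641, b=Δ0−h0·(2M0+M1)/6=-3745/849
seg 1: a=-5, c=M1/2=1481/849, d=(M2−M1)/(6·1)=-481/849, b=Δ1−h1·(2M1+M2)/6=698/849
seg 2: a=-3, c=M2/2=38/849, d=(M3−M2)/(6·3)=-916/7641, b=Δ2−h2·(2M2+M3)/6=739/283
seg 3: a=2, c=M3/2=-878/849, d=(M4−M3)/(6·3)=1522/7641, b=Δ3−h3·(2M3+M4)/6=-101/283
seg 4: a=-3, c=M4/2=644/849, d=(M5−M4)/(6·3)=-644/7641, b=Δ4−h4·(2M4+M5)/6=-335/283
t_q=15/4 → seg 1, τ=3/4; S=-5+698/849·τ+1481/849·τ²+-481/849·τ³=-65949/18112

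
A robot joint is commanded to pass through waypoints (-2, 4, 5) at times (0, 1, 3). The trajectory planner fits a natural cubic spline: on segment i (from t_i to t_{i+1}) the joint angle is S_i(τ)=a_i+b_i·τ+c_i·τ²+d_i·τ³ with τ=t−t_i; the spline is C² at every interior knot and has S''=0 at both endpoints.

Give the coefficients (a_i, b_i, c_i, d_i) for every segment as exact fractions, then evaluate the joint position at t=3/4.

  seg 0: a=-2 b=83/12 c=0 d=-11/12
  seg 1: a=4 b=25/6 c=-11/4 d=11/24
S(3/4) = 717/256

Δ: Δ0=6, Δ1=1/2
row 1: diag=6, rhs=-33; c'=1/3, d'=-11/2
back: M1=-11/2
M: M0=0, M1=-11/2, M2=0
seg 0: a=-2, c=M0/2=0, d=(M1−M0)/(6·1)=-11/12, b=Δ0−h0·(2M0+M1)/6=83/12
seg 1: a=4, c=M1/2=-11/4, d=(M2−M1)/(6·2)=11/24, b=Δ1−h1·(2M1+M2)/6=25/6
t_q=3/4 → seg 0, τ=3/4; S=-2+83/12·τ+0·τ²+-11/12·τ³=717/256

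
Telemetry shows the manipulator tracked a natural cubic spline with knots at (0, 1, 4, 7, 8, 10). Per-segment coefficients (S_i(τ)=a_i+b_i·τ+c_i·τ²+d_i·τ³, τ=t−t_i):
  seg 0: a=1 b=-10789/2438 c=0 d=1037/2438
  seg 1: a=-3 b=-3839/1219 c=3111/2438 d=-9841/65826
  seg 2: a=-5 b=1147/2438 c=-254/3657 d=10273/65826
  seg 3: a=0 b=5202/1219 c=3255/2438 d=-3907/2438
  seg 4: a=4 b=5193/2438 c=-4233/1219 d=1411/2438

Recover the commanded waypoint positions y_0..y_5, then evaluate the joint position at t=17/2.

y_0 = S_0(0) = a_0 = 1
y_1 = S_1(0) = a_1 = -3
y_2 = S_2(0) = a_2 = -5
y_3 = S_3(0) = a_3 = 0
y_4 = S_4(0) = a_4 = 4
y_5 = S_4(2) = -1
t_q=17/2 is in segment 4 (τ=1/2); S_4(τ)=83267/19504

y_0=1 y_1=-3 y_2=-5 y_3=0 y_4=4 y_5=-1
S(17/2) = 83267/19504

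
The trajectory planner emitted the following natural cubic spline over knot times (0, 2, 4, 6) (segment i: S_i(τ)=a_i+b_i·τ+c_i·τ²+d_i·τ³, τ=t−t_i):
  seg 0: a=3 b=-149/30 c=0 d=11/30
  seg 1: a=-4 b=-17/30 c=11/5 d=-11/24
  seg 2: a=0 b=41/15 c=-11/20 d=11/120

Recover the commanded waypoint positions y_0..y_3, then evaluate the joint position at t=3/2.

y_0=3 y_1=-4 y_2=0 y_3=4
S(3/2) = -257/80

y_0 = S_0(0) = a_0 = 3
y_1 = S_1(0) = a_1 = -4
y_2 = S_2(0) = a_2 = 0
y_3 = S_2(2) = 4
t_q=3/2 is in segment 0 (τ=3/2); S_0(τ)=-257/80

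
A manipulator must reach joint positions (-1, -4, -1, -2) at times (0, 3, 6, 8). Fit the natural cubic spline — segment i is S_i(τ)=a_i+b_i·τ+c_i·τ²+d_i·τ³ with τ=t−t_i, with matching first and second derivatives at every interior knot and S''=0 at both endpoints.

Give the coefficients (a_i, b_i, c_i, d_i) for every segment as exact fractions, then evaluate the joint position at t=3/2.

  seg 0: a=-1 b=-123/74 c=0 d=49/666
  seg 1: a=-4 b=12/37 c=49/74 d=-97/666
  seg 2: a=-1 b=27/74 c=-24/37 d=4/37
S(3/2) = -1921/592

Δ: Δ0=-1, Δ1=1, Δ2=-1/2
row 1: diag=12, rhs=12; c'=1/4, d'=1
row 2: denom=10−3·1/4=37/4; d'=(-9−3·1)/(37/4)=-48/37
back: M2=-48/37
back: M1=1−1/4·-48/37=49/37
M: M0=0, M1=49/37, M2=-48/37, M3=0
seg 0: a=-1, c=M0/2=0, d=(M1−M0)/(6·3)=49/666, b=Δ0−h0·(2M0+M1)/6=-123/74
seg 1: a=-4, c=M1/2=49/74, d=(M2−M1)/(6·3)=-97/666, b=Δ1−h1·(2M1+M2)/6=12/37
seg 2: a=-1, c=M2/2=-24/37, d=(M3−M2)/(6·2)=4/37, b=Δ2−h2·(2M2+M3)/6=27/74
t_q=3/2 → seg 0, τ=3/2; S=-1+-123/74·τ+0·τ²+49/666·τ³=-1921/592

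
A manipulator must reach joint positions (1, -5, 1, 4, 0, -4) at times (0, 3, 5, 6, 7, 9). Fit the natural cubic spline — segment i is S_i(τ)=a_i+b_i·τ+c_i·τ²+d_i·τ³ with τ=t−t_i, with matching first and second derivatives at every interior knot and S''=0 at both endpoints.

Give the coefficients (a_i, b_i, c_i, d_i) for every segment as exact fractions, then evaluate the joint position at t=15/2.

  seg 0: a=1 b=-1043/307 c=0 d=143/921
  seg 1: a=-5 b=244/307 c=429/307 d=-181/1228
  seg 2: a=1 b=1417/307 c=315/614 d=-1307/614
  seg 3: a=4 b=-457/614 c=-1803/307 d=1607/614
  seg 4: a=0 b=-1424/307 c=1215/614 d=-405/1228
S(15/2) = -18329/9824

Δ: Δ0=-2, Δ1=3, Δ2=3, Δ3=-4, Δ4=-2
row 1: diag=10, rhs=30; c'=1/5, d'=3
row 2: denom=6−2·1/5=28/5; d'=(0−2·3)/(28/5)=-15/14
row 3: denom=4−1·5/28=107/28; d'=(-42−1·-15/14)/(107/28)=-1146/107
row 4: denom=6−1·28/107=614/107; d'=(12−1·-1146/107)/(614/107)=1215/307
back: M4=1215/307
back: M3=-1146/107−28/107·1215/307=-3606/307
back: M2=-15/14−5/28·-3606/307=315/307
back: M1=3−1/5·315/307=858/307
M: M0=0, M1=858/307, M2=315/307, M3=-3606/307, M4=1215/307, M5=0
seg 0: a=1, c=M0/2=0, d=(M1−M0)/(6·3)=143/921, b=Δ0−h0·(2M0+M1)/6=-1043/307
seg 1: a=-5, c=M1/2=429/307, d=(M2−M1)/(6·2)=-181/1228, b=Δ1−h1·(2M1+M2)/6=244/307
seg 2: a=1, c=M2/2=315/614, d=(M3−M2)/(6·1)=-1307/614, b=Δ2−h2·(2M2+M3)/6=1417/307
seg 3: a=4, c=M3/2=-1803/307, d=(M4−M3)/(6·1)=1607/614, b=Δ3−h3·(2M3+M4)/6=-457/614
seg 4: a=0, c=M4/2=1215/614, d=(M5−M4)/(6·2)=-405/1228, b=Δ4−h4·(2M4+M5)/6=-1424/307
t_q=15/2 → seg 4, τ=1/2; S=0+-1424/307·τ+1215/614·τ²+-405/1228·τ³=-18329/9824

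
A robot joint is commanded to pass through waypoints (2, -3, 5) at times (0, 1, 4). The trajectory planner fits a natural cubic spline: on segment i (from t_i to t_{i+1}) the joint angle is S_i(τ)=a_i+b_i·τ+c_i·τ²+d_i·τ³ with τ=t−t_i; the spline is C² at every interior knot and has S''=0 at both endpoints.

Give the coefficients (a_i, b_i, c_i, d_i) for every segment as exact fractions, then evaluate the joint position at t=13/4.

Δ: Δ0=-5, Δ1=8/3
row 1: diag=8, rhs=46; c'=3/8, d'=23/4
back: M1=23/4
M: M0=0, M1=23/4, M2=0
seg 0: a=2, c=M0/2=0, d=(M1−M0)/(6·1)=23/24, b=Δ0−h0·(2M0+M1)/6=-143/24
seg 1: a=-3, c=M1/2=23/8, d=(M2−M1)/(6·3)=-23/72, b=Δ1−h1·(2M1+M2)/6=-37/12
t_q=13/4 → seg 1, τ=9/4; S=-3+-37/12·τ+23/8·τ²+-23/72·τ³=501/512

  seg 0: a=2 b=-143/24 c=0 d=23/24
  seg 1: a=-3 b=-37/12 c=23/8 d=-23/72
S(13/4) = 501/512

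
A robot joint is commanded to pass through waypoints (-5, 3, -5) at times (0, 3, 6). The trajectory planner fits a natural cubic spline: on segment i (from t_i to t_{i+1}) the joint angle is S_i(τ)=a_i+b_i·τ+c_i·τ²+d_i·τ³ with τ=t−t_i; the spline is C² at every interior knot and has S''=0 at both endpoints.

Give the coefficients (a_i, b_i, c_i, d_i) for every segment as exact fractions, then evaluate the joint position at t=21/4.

Δ: Δ0=8/3, Δ1=-8/3
row 1: diag=12, rhs=-32; c'=1/4, d'=-8/3
back: M1=-8/3
M: M0=0, M1=-8/3, M2=0
seg 0: a=-5, c=M0/2=0, d=(M1−M0)/(6·3)=-4/27, b=Δ0−h0·(2M0+M1)/6=4
seg 1: a=3, c=M1/2=-4/3, d=(M2−M1)/(6·3)=4/27, b=Δ1−h1·(2M1+M2)/6=0
t_q=21/4 → seg 1, τ=9/4; S=3+0·τ+-4/3·τ²+4/27·τ³=-33/16

  seg 0: a=-5 b=4 c=0 d=-4/27
  seg 1: a=3 b=0 c=-4/3 d=4/27
S(21/4) = -33/16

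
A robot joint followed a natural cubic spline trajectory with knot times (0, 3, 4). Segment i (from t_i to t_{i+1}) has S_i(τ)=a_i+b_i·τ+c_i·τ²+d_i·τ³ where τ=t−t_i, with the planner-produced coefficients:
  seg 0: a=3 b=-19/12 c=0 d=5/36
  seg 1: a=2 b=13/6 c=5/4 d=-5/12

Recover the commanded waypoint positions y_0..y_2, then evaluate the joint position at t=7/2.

y_0=3 y_1=2 y_2=5
S(7/2) = 107/32

y_0 = S_0(0) = a_0 = 3
y_1 = S_1(0) = a_1 = 2
y_2 = S_1(1) = 5
t_q=7/2 is in segment 1 (τ=1/2); S_1(τ)=107/32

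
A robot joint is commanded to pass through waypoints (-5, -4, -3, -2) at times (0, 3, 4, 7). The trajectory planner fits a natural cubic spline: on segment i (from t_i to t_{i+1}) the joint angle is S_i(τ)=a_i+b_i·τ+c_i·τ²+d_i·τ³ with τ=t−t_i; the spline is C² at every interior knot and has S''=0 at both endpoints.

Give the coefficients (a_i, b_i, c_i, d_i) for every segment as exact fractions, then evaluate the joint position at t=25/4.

  seg 0: a=-5 b=1/21 c=0 d=2/63
  seg 1: a=-4 b=19/21 c=2/7 d=-4/21
  seg 2: a=-3 b=19/21 c=-2/7 d=2/63
S(25/4) = -459/224

Δ: Δ0=1/3, Δ1=1, Δ2=1/3
row 1: diag=8, rhs=4; c'=1/8, d'=1/2
row 2: denom=8−1·1/8=63/8; d'=(-4−1·1/2)/(63/8)=-4/7
back: M2=-4/7
back: M1=1/2−1/8·-4/7=4/7
M: M0=0, M1=4/7, M2=-4/7, M3=0
seg 0: a=-5, c=M0/2=0, d=(M1−M0)/(6·3)=2/63, b=Δ0−h0·(2M0+M1)/6=1/21
seg 1: a=-4, c=M1/2=2/7, d=(M2−M1)/(6·1)=-4/21, b=Δ1−h1·(2M1+M2)/6=19/21
seg 2: a=-3, c=M2/2=-2/7, d=(M3−M2)/(6·3)=2/63, b=Δ2−h2·(2M2+M3)/6=19/21
t_q=25/4 → seg 2, τ=9/4; S=-3+19/21·τ+-2/7·τ²+2/63·τ³=-459/224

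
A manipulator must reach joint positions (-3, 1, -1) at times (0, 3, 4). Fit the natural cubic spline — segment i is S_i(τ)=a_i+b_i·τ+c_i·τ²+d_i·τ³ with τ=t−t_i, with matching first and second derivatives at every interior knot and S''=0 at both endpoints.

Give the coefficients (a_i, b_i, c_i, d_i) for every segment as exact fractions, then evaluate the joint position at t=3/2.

Δ: Δ0=4/3, Δ1=-2
row 1: diag=8, rhs=-20; c'=1/8, d'=-5/2
back: M1=-5/2
M: M0=0, M1=-5/2, M2=0
seg 0: a=-3, c=M0/2=0, d=(M1−M0)/(6·3)=-5/36, b=Δ0−h0·(2M0+M1)/6=31/12
seg 1: a=1, c=M1/2=-5/4, d=(M2−M1)/(6·1)=5/12, b=Δ1−h1·(2M1+M2)/6=-7/6
t_q=3/2 → seg 0, τ=3/2; S=-3+31/12·τ+0·τ²+-5/36·τ³=13/32

  seg 0: a=-3 b=31/12 c=0 d=-5/36
  seg 1: a=1 b=-7/6 c=-5/4 d=5/12
S(3/2) = 13/32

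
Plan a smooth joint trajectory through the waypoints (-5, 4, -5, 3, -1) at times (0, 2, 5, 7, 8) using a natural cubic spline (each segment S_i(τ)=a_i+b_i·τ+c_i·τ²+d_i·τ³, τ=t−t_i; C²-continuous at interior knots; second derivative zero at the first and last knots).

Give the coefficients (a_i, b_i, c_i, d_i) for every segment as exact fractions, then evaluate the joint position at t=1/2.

  seg 0: a=-5 b=315/46 c=0 d=-27/46
  seg 1: a=4 b=-9/46 c=-81/23 d=119/138
  seg 2: a=-5 b=45/23 c=195/46 d=-37/23
  seg 3: a=3 b=-9/23 c=-249/46 d=83/46
S(1/2) = -607/368

Δ: Δ0=9/2, Δ1=-3, Δ2=4, Δ3=-4
row 1: diag=10, rhs=-45; c'=3/10, d'=-9/2
row 2: denom=10−3·3/10=91/10; d'=(42−3·-9/2)/(91/10)=555/91
row 3: denom=6−2·20/91=506/91; d'=(-48−2·555/91)/(506/91)=-249/23
back: M3=-249/23
back: M2=555/91−20/91·-249/23=195/23
back: M1=-9/2−3/10·195/23=-162/23
M: M0=0, M1=-162/23, M2=195/23, M3=-249/23, M4=0
seg 0: a=-5, c=M0/2=0, d=(M1−M0)/(6·2)=-27/46, b=Δ0−h0·(2M0+M1)/6=315/46
seg 1: a=4, c=M1/2=-81/23, d=(M2−M1)/(6·3)=119/138, b=Δ1−h1·(2M1+M2)/6=-9/46
seg 2: a=-5, c=M2/2=195/46, d=(M3−M2)/(6·2)=-37/23, b=Δ2−h2·(2M2+M3)/6=45/23
seg 3: a=3, c=M3/2=-249/46, d=(M4−M3)/(6·1)=83/46, b=Δ3−h3·(2M3+M4)/6=-9/23
t_q=1/2 → seg 0, τ=1/2; S=-5+315/46·τ+0·τ²+-27/46·τ³=-607/368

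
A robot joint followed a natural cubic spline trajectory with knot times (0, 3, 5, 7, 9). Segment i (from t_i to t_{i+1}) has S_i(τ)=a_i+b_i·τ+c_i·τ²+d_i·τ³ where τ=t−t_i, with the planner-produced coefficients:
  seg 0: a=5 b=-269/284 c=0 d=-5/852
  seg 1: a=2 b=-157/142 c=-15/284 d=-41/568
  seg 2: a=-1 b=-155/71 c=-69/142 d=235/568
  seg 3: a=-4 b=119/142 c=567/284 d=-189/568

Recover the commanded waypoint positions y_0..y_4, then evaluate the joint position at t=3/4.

y_0 = S_0(0) = a_0 = 5
y_1 = S_1(0) = a_1 = 2
y_2 = S_2(0) = a_2 = -1
y_3 = S_3(0) = a_3 = -4
y_4 = S_3(2) = 3
t_q=3/4 is in segment 0 (τ=3/4); S_0(τ)=77923/18176

y_0=5 y_1=2 y_2=-1 y_3=-4 y_4=3
S(3/4) = 77923/18176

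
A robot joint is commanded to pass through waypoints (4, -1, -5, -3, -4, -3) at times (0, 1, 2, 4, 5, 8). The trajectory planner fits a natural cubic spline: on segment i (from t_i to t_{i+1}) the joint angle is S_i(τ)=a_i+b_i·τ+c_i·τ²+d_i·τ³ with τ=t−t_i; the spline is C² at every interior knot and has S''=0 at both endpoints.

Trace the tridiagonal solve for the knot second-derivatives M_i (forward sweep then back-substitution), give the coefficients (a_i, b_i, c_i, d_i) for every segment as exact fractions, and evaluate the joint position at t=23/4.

  seg 0: a=4 b=-14236/2859 c=0 d=-59/2859
  seg 1: a=-1 b=-14413/2859 c=-59/953 d=3154/2859
  seg 2: a=-5 b=-5305/2859 c=3095/953 d=-5203/5718
  seg 3: a=-3 b=617/2859 c=-2108/953 d=2848/2859
  seg 4: a=-4 b=-3487/2859 c=740/953 d=-740/8577
S(23/4) = -68835/15248

Δ: Δ0=-5, Δ1=-4, Δ2=1, Δ3=-1, Δ4=1/3
row 1: diag=4, rhs=6; c'=1/4, d'=3/2
row 2: denom=6−1·1/4=23/4; d'=(30−1·3/2)/(23/4)=114/23
row 3: denom=6−2·8/23=122/23; d'=(-12−2·114/23)/(122/23)=-252/61
row 4: denom=8−1·23/122=953/122; d'=(8−1·-252/61)/(953/122)=1480/953
back: M4=1480/953
back: M3=-252/61−23/122·1480/953=-4216/953
back: M2=114/23−8/23·-4216/953=6190/953
back: M1=3/2−1/4·6190/953=-118/953
M: M0=0, M1=-118/953, M2=6190/953, M3=-4216/953, M4=1480/953, M5=0
seg 0: a=4, c=M0/2=0, d=(M1−M0)/(6·1)=-59/2859, b=Δ0−h0·(2M0+M1)/6=-14236/2859
seg 1: a=-1, c=M1/2=-59/953, d=(M2−M1)/(6·1)=3154/2859, b=Δ1−h1·(2M1+M2)/6=-14413/2859
seg 2: a=-5, c=M2/2=3095/953, d=(M3−M2)/(6·2)=-5203/5718, b=Δ2−h2·(2M2+M3)/6=-5305/2859
seg 3: a=-3, c=M3/2=-2108/953, d=(M4−M3)/(6·1)=2848/2859, b=Δ3−h3·(2M3+M4)/6=617/2859
seg 4: a=-4, c=M4/2=740/953, d=(M5−M4)/(6·3)=-740/8577, b=Δ4−h4·(2M4+M5)/6=-3487/2859
t_q=23/4 → seg 4, τ=3/4; S=-4+-3487/2859·τ+740/953·τ²+-740/8577·τ³=-68835/15248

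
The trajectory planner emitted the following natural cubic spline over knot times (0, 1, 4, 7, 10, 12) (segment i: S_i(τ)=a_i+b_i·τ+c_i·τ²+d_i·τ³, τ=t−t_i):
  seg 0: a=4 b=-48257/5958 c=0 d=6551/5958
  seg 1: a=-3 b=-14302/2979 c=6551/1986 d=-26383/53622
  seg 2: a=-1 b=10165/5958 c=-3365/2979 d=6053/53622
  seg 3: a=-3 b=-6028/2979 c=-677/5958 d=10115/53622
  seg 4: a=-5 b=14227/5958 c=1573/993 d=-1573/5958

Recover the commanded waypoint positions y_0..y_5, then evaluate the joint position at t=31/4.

y_0=4 y_1=-3 y_2=-1 y_3=-3 y_4=-5 y_5=4
S(31/4) = -190739/42368

y_0 = S_0(0) = a_0 = 4
y_1 = S_1(0) = a_1 = -3
y_2 = S_2(0) = a_2 = -1
y_3 = S_3(0) = a_3 = -3
y_4 = S_4(0) = a_4 = -5
y_5 = S_4(2) = 4
t_q=31/4 is in segment 3 (τ=3/4); S_3(τ)=-190739/42368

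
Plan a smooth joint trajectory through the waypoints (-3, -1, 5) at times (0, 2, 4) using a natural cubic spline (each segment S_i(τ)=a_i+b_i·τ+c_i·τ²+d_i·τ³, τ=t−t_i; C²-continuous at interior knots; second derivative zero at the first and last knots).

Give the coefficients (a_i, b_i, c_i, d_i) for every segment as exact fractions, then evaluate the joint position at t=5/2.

Δ: Δ0=1, Δ1=3
row 1: diag=8, rhs=12; c'=1/4, d'=3/2
back: M1=3/2
M: M0=0, M1=3/2, M2=0
seg 0: a=-3, c=M0/2=0, d=(M1−M0)/(6·2)=1/8, b=Δ0−h0·(2M0+M1)/6=1/2
seg 1: a=-1, c=M1/2=3/4, d=(M2−M1)/(6·2)=-1/8, b=Δ1−h1·(2M1+M2)/6=2
t_q=5/2 → seg 1, τ=1/2; S=-1+2·τ+3/4·τ²+-1/8·τ³=11/64

  seg 0: a=-3 b=1/2 c=0 d=1/8
  seg 1: a=-1 b=2 c=3/4 d=-1/8
S(5/2) = 11/64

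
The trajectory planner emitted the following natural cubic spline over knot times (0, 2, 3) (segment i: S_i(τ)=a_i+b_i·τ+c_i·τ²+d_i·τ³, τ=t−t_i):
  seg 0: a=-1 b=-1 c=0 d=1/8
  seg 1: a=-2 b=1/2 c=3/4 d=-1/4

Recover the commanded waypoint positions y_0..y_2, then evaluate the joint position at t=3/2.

y_0 = S_0(0) = a_0 = -1
y_1 = S_1(0) = a_1 = -2
y_2 = S_1(1) = -1
t_q=3/2 is in segment 0 (τ=3/2); S_0(τ)=-133/64

y_0=-1 y_1=-2 y_2=-1
S(3/2) = -133/64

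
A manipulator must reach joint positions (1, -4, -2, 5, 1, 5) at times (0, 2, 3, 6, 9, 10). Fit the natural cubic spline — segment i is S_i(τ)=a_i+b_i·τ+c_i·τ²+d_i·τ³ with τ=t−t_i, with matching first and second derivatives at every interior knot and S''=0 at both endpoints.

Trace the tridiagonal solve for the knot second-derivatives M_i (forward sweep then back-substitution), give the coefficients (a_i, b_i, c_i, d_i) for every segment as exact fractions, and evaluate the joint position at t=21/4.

  seg 0: a=1 b=-9619/2438 c=0 d=881/2438
  seg 1: a=-4 b=953/2438 c=2643/1219 d=-1363/2438
  seg 2: a=-2 b=3718/1219 c=1197/2438 d=-16015/65826
  seg 3: a=5 b=-1397/2438 c=-6212/3657 d=31711/65826
  seg 4: a=1 b=2733/1219 c=6429/2438 d=-2143/2438
S(21/4) = 714143/156032

Δ: Δ0=-5/2, Δ1=2, Δ2=7/3, Δ3=-4/3, Δ4=4
row 1: diag=6, rhs=27; c'=1/6, d'=9/2
row 2: denom=8−1·1/6=47/6; d'=(2−1·9/2)/(47/6)=-15/47
row 3: denom=12−3·18/47=510/47; d'=(-22−3·-15/47)/(510/47)=-989/510
row 4: denom=8−3·47/170=1219/170; d'=(32−3·-989/510)/(1219/170)=6429/1219
back: M4=6429/1219
back: M3=-989/510−47/170·6429/1219=-12424/3657
back: M2=-15/47−18/47·-12424/3657=1197/1219
back: M1=9/2−1/6·1197/1219=5286/1219
M: M0=0, M1=5286/1219, M2=1197/1219, M3=-12424/3657, M4=6429/1219, M5=0
seg 0: a=1, c=M0/2=0, d=(M1−M0)/(6·2)=881/2438, b=Δ0−h0·(2M0+M1)/6=-9619/2438
seg 1: a=-4, c=M1/2=2643/1219, d=(M2−M1)/(6·1)=-1363/2438, b=Δ1−h1·(2M1+M2)/6=953/2438
seg 2: a=-2, c=M2/2=1197/2438, d=(M3−M2)/(6·3)=-16015/65826, b=Δ2−h2·(2M2+M3)/6=3718/1219
seg 3: a=5, c=M3/2=-6212/3657, d=(M4−M3)/(6·3)=31711/65826, b=Δ3−h3·(2M3+M4)/6=-1397/2438
seg 4: a=1, c=M4/2=6429/2438, d=(M5−M4)/(6·1)=-2143/2438, b=Δ4−h4·(2M4+M5)/6=2733/1219
t_q=21/4 → seg 2, τ=9/4; S=-2+3718/1219·τ+1197/2438·τ²+-16015/65826·τ³=714143/156032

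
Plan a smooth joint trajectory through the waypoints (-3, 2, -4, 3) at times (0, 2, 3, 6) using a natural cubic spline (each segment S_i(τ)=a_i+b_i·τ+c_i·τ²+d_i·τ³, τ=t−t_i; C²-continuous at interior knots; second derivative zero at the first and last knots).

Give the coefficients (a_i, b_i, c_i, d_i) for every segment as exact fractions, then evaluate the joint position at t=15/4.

Δ: Δ0=5/2, Δ1=-6, Δ2=7/3
row 1: diag=6, rhs=-51; c'=1/6, d'=-17/2
row 2: denom=8−1·1/6=47/6; d'=(50−1·-17/2)/(47/6)=351/47
back: M2=351/47
back: M1=-17/2−1/6·351/47=-458/47
M: M0=0, M1=-458/47, M2=351/47, M3=0
seg 0: a=-3, c=M0/2=0, d=(M1−M0)/(6·2)=-229/282, b=Δ0−h0·(2M0+M1)/6=1621/282
seg 1: a=2, c=M1/2=-229/47, d=(M2−M1)/(6·1)=809/282, b=Δ1−h1·(2M1+M2)/6=-1127/282
seg 2: a=-4, c=M2/2=351/94, d=(M3−M2)/(6·3)=-39/94, b=Δ2−h2·(2M2+M3)/6=-724/141
t_q=15/4 → seg 2, τ=3/4; S=-4+-724/141·τ+351/94·τ²+-39/94·τ³=-35649/6016

  seg 0: a=-3 b=1621/282 c=0 d=-229/282
  seg 1: a=2 b=-1127/282 c=-229/47 d=809/282
  seg 2: a=-4 b=-724/141 c=351/94 d=-39/94
S(15/4) = -35649/6016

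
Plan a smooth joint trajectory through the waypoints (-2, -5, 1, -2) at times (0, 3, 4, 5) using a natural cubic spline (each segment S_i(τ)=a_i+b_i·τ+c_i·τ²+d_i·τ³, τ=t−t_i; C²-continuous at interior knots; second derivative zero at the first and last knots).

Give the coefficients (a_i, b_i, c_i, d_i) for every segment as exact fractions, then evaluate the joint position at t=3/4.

  seg 0: a=-2 b=-142/31 c=0 d=37/93
  seg 1: a=-5 b=191/31 c=111/31 d=-116/31
  seg 2: a=1 b=65/31 c=-237/31 d=79/31
S(3/4) = -10451/1984

Δ: Δ0=-1, Δ1=6, Δ2=-3
row 1: diag=8, rhs=42; c'=1/8, d'=21/4
row 2: denom=4−1·1/8=31/8; d'=(-54−1·21/4)/(31/8)=-474/31
back: M2=-474/31
back: M1=21/4−1/8·-474/31=222/31
M: M0=0, M1=222/31, M2=-474/31, M3=0
seg 0: a=-2, c=M0/2=0, d=(M1−M0)/(6·3)=37/93, b=Δ0−h0·(2M0+M1)/6=-142/31
seg 1: a=-5, c=M1/2=111/31, d=(M2−M1)/(6·1)=-116/31, b=Δ1−h1·(2M1+M2)/6=191/31
seg 2: a=1, c=M2/2=-237/31, d=(M3−M2)/(6·1)=79/31, b=Δ2−h2·(2M2+M3)/6=65/31
t_q=3/4 → seg 0, τ=3/4; S=-2+-142/31·τ+0·τ²+37/93·τ³=-10451/1984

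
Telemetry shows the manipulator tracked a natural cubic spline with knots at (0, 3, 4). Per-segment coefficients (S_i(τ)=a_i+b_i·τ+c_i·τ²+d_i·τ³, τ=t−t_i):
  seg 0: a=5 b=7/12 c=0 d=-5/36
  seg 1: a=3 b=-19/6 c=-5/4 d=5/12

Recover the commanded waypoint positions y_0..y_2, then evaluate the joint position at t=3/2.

y_0 = S_0(0) = a_0 = 5
y_1 = S_1(0) = a_1 = 3
y_2 = S_1(1) = -1
t_q=3/2 is in segment 0 (τ=3/2); S_0(τ)=173/32

y_0=5 y_1=3 y_2=-1
S(3/2) = 173/32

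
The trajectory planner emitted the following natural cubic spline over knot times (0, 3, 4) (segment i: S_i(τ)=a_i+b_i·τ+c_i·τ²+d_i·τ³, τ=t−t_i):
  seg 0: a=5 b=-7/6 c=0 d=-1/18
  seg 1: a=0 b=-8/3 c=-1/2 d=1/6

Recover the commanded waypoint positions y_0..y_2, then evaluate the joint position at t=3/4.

y_0=5 y_1=0 y_2=-3
S(3/4) = 525/128

y_0 = S_0(0) = a_0 = 5
y_1 = S_1(0) = a_1 = 0
y_2 = S_1(1) = -3
t_q=3/4 is in segment 0 (τ=3/4); S_0(τ)=525/128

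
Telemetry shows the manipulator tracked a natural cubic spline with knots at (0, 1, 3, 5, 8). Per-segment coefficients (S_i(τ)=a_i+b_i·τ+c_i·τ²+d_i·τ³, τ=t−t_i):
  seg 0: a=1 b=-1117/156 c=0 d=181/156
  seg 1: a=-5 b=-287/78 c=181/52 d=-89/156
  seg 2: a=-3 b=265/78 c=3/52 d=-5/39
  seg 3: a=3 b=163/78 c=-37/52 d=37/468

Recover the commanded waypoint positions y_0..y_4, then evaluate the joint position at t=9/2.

y_0=1 y_1=-5 y_2=-3 y_3=3 y_4=5
S(9/2) = 373/208

y_0 = S_0(0) = a_0 = 1
y_1 = S_1(0) = a_1 = -5
y_2 = S_2(0) = a_2 = -3
y_3 = S_3(0) = a_3 = 3
y_4 = S_3(3) = 5
t_q=9/2 is in segment 2 (τ=3/2); S_2(τ)=373/208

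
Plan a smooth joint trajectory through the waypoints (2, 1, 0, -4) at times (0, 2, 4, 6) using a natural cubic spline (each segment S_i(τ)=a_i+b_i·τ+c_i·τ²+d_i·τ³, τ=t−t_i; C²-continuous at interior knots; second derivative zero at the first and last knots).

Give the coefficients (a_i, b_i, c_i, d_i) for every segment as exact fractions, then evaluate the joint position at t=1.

Δ: Δ0=-1/2, Δ1=-1/2, Δ2=-2
row 1: diag=8, rhs=0; c'=1/4, d'=0
row 2: denom=8−2·1/4=15/2; d'=(-9−2·0)/(15/2)=-6/5
back: M2=-6/5
back: M1=0−1/4·-6/5=3/10
M: M0=0, M1=3/10, M2=-6/5, M3=0
seg 0: a=2, c=M0/2=0, d=(M1−M0)/(6·2)=1/40, b=Δ0−h0·(2M0+M1)/6=-3/5
seg 1: a=1, c=M1/2=3/20, d=(M2−M1)/(6·2)=-1/8, b=Δ1−h1·(2M1+M2)/6=-3/10
seg 2: a=0, c=M2/2=-3/5, d=(M3−M2)/(6·2)=1/10, b=Δ2−h2·(2M2+M3)/6=-6/5
t_q=1 → seg 0, τ=1; S=2+-3/5·τ+0·τ²+1/40·τ³=57/40

  seg 0: a=2 b=-3/5 c=0 d=1/40
  seg 1: a=1 b=-3/10 c=3/20 d=-1/8
  seg 2: a=0 b=-6/5 c=-3/5 d=1/10
S(1) = 57/40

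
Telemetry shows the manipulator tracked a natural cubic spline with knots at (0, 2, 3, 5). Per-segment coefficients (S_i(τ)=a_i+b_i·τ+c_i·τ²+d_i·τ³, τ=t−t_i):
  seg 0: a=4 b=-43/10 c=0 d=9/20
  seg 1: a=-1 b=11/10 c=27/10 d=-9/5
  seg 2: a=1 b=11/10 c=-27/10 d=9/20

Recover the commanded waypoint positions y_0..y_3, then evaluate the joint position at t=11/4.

y_0 = S_0(0) = a_0 = 4
y_1 = S_1(0) = a_1 = -1
y_2 = S_2(0) = a_2 = 1
y_3 = S_2(2) = -4
t_q=11/4 is in segment 1 (τ=3/4); S_1(τ)=187/320

y_0=4 y_1=-1 y_2=1 y_3=-4
S(11/4) = 187/320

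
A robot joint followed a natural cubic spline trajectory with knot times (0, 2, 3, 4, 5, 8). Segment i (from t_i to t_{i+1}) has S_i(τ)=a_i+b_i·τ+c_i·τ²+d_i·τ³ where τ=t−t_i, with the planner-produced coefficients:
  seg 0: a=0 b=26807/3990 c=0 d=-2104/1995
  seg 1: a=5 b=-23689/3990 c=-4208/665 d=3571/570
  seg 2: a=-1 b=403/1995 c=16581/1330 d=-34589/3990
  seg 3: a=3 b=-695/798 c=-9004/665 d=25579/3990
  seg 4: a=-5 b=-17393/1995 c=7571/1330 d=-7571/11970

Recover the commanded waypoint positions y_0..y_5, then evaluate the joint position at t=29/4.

y_0 = S_0(0) = a_0 = 0
y_1 = S_1(0) = a_1 = 5
y_2 = S_2(0) = a_2 = -1
y_3 = S_3(0) = a_3 = 3
y_4 = S_4(0) = a_4 = -5
y_5 = S_4(3) = 3
t_q=29/4 is in segment 4 (τ=9/4); S_4(τ)=-51115/17024

y_0=0 y_1=5 y_2=-1 y_3=3 y_4=-5 y_5=3
S(29/4) = -51115/17024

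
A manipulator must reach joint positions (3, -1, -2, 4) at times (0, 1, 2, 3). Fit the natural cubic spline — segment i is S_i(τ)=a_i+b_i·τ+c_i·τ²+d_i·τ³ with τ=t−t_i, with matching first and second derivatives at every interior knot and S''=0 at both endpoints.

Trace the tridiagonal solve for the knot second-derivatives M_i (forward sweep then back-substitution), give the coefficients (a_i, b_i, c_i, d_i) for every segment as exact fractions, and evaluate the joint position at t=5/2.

  seg 0: a=3 b=-13/3 c=0 d=1/3
  seg 1: a=-1 b=-10/3 c=1 d=4/3
  seg 2: a=-2 b=8/3 c=5 d=-5/3
S(5/2) = 3/8

Δ: Δ0=-4, Δ1=-1, Δ2=6
row 1: diag=4, rhs=18; c'=1/4, d'=9/2
row 2: denom=4−1·1/4=15/4; d'=(42−1·9/2)/(15/4)=10
back: M2=10
back: M1=9/2−1/4·10=2
M: M0=0, M1=2, M2=10, M3=0
seg 0: a=3, c=M0/2=0, d=(M1−M0)/(6·1)=1/3, b=Δ0−h0·(2M0+M1)/6=-13/3
seg 1: a=-1, c=M1/2=1, d=(M2−M1)/(6·1)=4/3, b=Δ1−h1·(2M1+M2)/6=-10/3
seg 2: a=-2, c=M2/2=5, d=(M3−M2)/(6·1)=-5/3, b=Δ2−h2·(2M2+M3)/6=8/3
t_q=5/2 → seg 2, τ=1/2; S=-2+8/3·τ+5·τ²+-5/3·τ³=3/8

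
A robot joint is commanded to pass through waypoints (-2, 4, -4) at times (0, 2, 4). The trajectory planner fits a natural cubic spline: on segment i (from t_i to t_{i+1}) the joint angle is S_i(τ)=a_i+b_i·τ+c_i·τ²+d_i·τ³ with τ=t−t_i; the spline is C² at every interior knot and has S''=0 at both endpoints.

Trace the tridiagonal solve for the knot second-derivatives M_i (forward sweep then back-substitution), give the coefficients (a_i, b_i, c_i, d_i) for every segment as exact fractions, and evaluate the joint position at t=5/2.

Δ: Δ0=3, Δ1=-4
row 1: diag=8, rhs=-42; c'=1/4, d'=-21/4
back: M1=-21/4
M: M0=0, M1=-21/4, M2=0
seg 0: a=-2, c=M0/2=0, d=(M1−M0)/(6·2)=-7/16, b=Δ0−h0·(2M0+M1)/6=19/4
seg 1: a=4, c=M1/2=-21/8, d=(M2−M1)/(6·2)=7/16, b=Δ1−h1·(2M1+M2)/6=-1/2
t_q=5/2 → seg 1, τ=1/2; S=4+-1/2·τ+-21/8·τ²+7/16·τ³=403/128

  seg 0: a=-2 b=19/4 c=0 d=-7/16
  seg 1: a=4 b=-1/2 c=-21/8 d=7/16
S(5/2) = 403/128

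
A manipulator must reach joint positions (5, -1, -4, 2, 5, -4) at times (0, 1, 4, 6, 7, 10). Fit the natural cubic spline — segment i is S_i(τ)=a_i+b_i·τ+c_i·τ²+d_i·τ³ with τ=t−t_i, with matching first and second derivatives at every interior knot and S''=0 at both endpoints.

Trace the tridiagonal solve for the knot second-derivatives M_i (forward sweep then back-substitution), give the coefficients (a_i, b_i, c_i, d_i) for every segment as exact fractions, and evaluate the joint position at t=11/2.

Δ: Δ0=-6, Δ1=-1, Δ2=3, Δ3=3, Δ4=-3
row 1: diag=8, rhs=30; c'=3/8, d'=15/4
row 2: denom=10−3·3/8=71/8; d'=(24−3·15/4)/(71/8)=102/71
row 3: denom=6−2·16/71=394/71; d'=(0−2·102/71)/(394/71)=-102/197
row 4: denom=8−1·71/394=3081/394; d'=(-36−1·-102/197)/(3081/394)=-4660/1027
back: M4=-4660/1027
back: M3=-102/197−71/394·-4660/1027=308/1027
back: M2=102/71−16/71·308/1027=1406/1027
back: M1=15/4−3/8·1406/1027=3324/1027
M: M0=0, M1=3324/1027, M2=1406/1027, M3=308/1027, M4=-4660/1027, M5=0
seg 0: a=5, c=M0/2=0, d=(M1−M0)/(6·1)=554/1027, b=Δ0−h0·(2M0+M1)/6=-6716/1027
seg 1: a=-1, c=M1/2=1662/1027, d=(M2−M1)/(6·3)=-959/9243, b=Δ1−h1·(2M1+M2)/6=-5054/1027
seg 2: a=-4, c=M2/2=703/1027, d=(M3−M2)/(6·2)=-183/2054, b=Δ2−h2·(2M2+M3)/6=157/79
seg 3: a=2, c=M3/2=154/1027, d=(M4−M3)/(6·1)=-828/1027, b=Δ3−h3·(2M3+M4)/6=3755/1027
seg 4: a=5, c=M4/2=-2330/1027, d=(M5−M4)/(6·3)=2330/9243, b=Δ4−h4·(2M4+M5)/6=1579/1027
t_q=11/2 → seg 2, τ=3/2; S=-4+157/79·τ+703/1027·τ²+-183/2054·τ³=3623/16432

  seg 0: a=5 b=-6716/1027 c=0 d=554/1027
  seg 1: a=-1 b=-5054/1027 c=1662/1027 d=-959/9243
  seg 2: a=-4 b=157/79 c=703/1027 d=-183/2054
  seg 3: a=2 b=3755/1027 c=154/1027 d=-828/1027
  seg 4: a=5 b=1579/1027 c=-2330/1027 d=2330/9243
S(11/2) = 3623/16432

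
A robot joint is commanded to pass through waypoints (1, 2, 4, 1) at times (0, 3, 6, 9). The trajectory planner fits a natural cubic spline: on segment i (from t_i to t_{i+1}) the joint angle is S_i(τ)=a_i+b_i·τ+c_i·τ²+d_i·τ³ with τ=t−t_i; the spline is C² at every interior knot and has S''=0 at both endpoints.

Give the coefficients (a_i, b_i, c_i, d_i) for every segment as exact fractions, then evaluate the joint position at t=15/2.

  seg 0: a=1 b=2/15 c=0 d=1/45
  seg 1: a=2 b=11/15 c=1/5 d=-2/27
  seg 2: a=4 b=-1/15 c=-7/15 d=7/135
S(15/2) = 121/40

Δ: Δ0=1/3, Δ1=2/3, Δ2=-1
row 1: diag=12, rhs=2; c'=1/4, d'=1/6
row 2: denom=12−3·1/4=45/4; d'=(-10−3·1/6)/(45/4)=-14/15
back: M2=-14/15
back: M1=1/6−1/4·-14/15=2/5
M: M0=0, M1=2/5, M2=-14/15, M3=0
seg 0: a=1, c=M0/2=0, d=(M1−M0)/(6·3)=1/45, b=Δ0−h0·(2M0+M1)/6=2/15
seg 1: a=2, c=M1/2=1/5, d=(M2−M1)/(6·3)=-2/27, b=Δ1−h1·(2M1+M2)/6=11/15
seg 2: a=4, c=M2/2=-7/15, d=(M3−M2)/(6·3)=7/135, b=Δ2−h2·(2M2+M3)/6=-1/15
t_q=15/2 → seg 2, τ=3/2; S=4+-1/15·τ+-7/15·τ²+7/135·τ³=121/40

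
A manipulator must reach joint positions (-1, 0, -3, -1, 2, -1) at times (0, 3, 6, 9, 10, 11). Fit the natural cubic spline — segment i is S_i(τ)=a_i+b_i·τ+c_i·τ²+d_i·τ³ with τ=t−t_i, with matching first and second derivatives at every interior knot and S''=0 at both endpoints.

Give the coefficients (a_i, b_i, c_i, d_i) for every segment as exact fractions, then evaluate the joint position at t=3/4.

  seg 0: a=-1 b=98/139 c=0 d=-155/3753
  seg 1: a=0 b=-57/139 c=-155/417 d=73/1251
  seg 2: a=-3 b=-148/139 c=64/417 d=530/3753
  seg 3: a=-1 b=510/139 c=198/139 d=-291/139
  seg 4: a=2 b=33/139 c=-675/139 d=225/139
S(3/4) = -4347/8896

Δ: Δ0=1/3, Δ1=-1, Δ2=2/3, Δ3=3, Δ4=-3
row 1: diag=12, rhs=-8; c'=1/4, d'=-2/3
row 2: denom=12−3·1/4=45/4; d'=(10−3·-2/3)/(45/4)=16/15
row 3: denom=8−3·4/15=36/5; d'=(14−3·16/15)/(36/5)=3/2
row 4: denom=4−1·5/36=139/36; d'=(-36−1·3/2)/(139/36)=-1350/139
back: M4=-1350/139
back: M3=3/2−5/36·-1350/139=396/139
back: M2=16/15−4/15·396/139=128/417
back: M1=-2/3−1/4·128/417=-310/417
M: M0=0, M1=-310/417, M2=128/417, M3=396/139, M4=-1350/139, M5=0
seg 0: a=-1, c=M0/2=0, d=(M1−M0)/(6·3)=-155/3753, b=Δ0−h0·(2M0+M1)/6=98/139
seg 1: a=0, c=M1/2=-155/417, d=(M2−M1)/(6·3)=73/1251, b=Δ1−h1·(2M1+M2)/6=-57/139
seg 2: a=-3, c=M2/2=64/417, d=(M3−M2)/(6·3)=530/3753, b=Δ2−h2·(2M2+M3)/6=-148/139
seg 3: a=-1, c=M3/2=198/139, d=(M4−M3)/(6·1)=-291/139, b=Δ3−h3·(2M3+M4)/6=510/139
seg 4: a=2, c=M4/2=-675/139, d=(M5−M4)/(6·1)=225/139, b=Δ4−h4·(2M4+M5)/6=33/139
t_q=3/4 → seg 0, τ=3/4; S=-1+98/139·τ+0·τ²+-155/3753·τ³=-4347/8896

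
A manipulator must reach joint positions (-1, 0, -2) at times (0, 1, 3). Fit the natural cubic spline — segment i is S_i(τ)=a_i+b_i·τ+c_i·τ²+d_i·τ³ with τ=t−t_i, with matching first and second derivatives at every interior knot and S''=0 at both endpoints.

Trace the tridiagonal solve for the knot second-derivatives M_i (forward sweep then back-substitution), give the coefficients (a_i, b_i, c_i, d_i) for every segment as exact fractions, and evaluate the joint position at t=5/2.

  seg 0: a=-1 b=4/3 c=0 d=-1/3
  seg 1: a=0 b=1/3 c=-1 d=1/6
S(5/2) = -19/16

Δ: Δ0=1, Δ1=-1
row 1: diag=6, rhs=-12; c'=1/3, d'=-2
back: M1=-2
M: M0=0, M1=-2, M2=0
seg 0: a=-1, c=M0/2=0, d=(M1−M0)/(6·1)=-1/3, b=Δ0−h0·(2M0+M1)/6=4/3
seg 1: a=0, c=M1/2=-1, d=(M2−M1)/(6·2)=1/6, b=Δ1−h1·(2M1+M2)/6=1/3
t_q=5/2 → seg 1, τ=3/2; S=0+1/3·τ+-1·τ²+1/6·τ³=-19/16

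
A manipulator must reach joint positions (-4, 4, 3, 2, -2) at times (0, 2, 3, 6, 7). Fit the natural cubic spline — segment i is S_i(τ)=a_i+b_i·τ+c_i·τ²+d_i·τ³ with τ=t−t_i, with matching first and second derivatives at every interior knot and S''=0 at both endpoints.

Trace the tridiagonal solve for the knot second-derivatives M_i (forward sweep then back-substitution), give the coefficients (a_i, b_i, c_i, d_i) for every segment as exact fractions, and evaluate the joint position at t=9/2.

Δ: Δ0=4, Δ1=-1, Δ2=-1/3, Δ3=-4
row 1: diag=6, rhs=-30; c'=1/6, d'=-5
row 2: denom=8−1·1/6=47/6; d'=(4−1·-5)/(47/6)=54/47
row 3: denom=8−3·18/47=322/47; d'=(-22−3·54/47)/(322/47)=-26/7
back: M3=-26/7
back: M2=54/47−18/47·-26/7=18/7
back: M1=-5−1/6·18/7=-38/7
M: M0=0, M1=-38/7, M2=18/7, M3=-26/7, M4=0
seg 0: a=-4, c=M0/2=0, d=(M1−M0)/(6·2)=-19/42, b=Δ0−h0·(2M0+M1)/6=122/21
seg 1: a=4, c=M1/2=-19/7, d=(M2−M1)/(6·1)=4/3, b=Δ1−h1·(2M1+M2)/6=8/21
seg 2: a=3, c=M2/2=9/7, d=(M3−M2)/(6·3)=-22/63, b=Δ2−h2·(2M2+M3)/6=-22/21
seg 3: a=2, c=M3/2=-13/7, d=(M4−M3)/(6·1)=13/21, b=Δ3−h3·(2M3+M4)/6=-58/21
t_q=9/2 → seg 2, τ=3/2; S=3+-22/21·τ+9/7·τ²+-22/63·τ³=22/7

  seg 0: a=-4 b=122/21 c=0 d=-19/42
  seg 1: a=4 b=8/21 c=-19/7 d=4/3
  seg 2: a=3 b=-22/21 c=9/7 d=-22/63
  seg 3: a=2 b=-58/21 c=-13/7 d=13/21
S(9/2) = 22/7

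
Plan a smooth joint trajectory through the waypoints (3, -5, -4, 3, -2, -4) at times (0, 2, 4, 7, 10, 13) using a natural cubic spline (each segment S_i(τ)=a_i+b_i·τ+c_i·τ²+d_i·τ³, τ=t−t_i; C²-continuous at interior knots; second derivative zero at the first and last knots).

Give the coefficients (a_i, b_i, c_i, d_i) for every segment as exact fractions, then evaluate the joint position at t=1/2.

  seg 0: a=3 b=-1310/261 c=0 d=133/522
  seg 1: a=-5 b=-512/261 c=133/87 d=-311/2088
  seg 2: a=-4 b=1235/522 c=221/348 d=-2023/9396
  seg 3: a=3 b=379/1044 c=-340/261 d=1961/9396
  seg 4: a=-2 b=-949/522 c=601/1044 d=-601/9396
S(1/2) = 727/1392

Δ: Δ0=-4, Δ1=1/2, Δ2=7/3, Δ3=-5/3, Δ4=-2/3
row 1: diag=8, rhs=27; c'=1/4, d'=27/8
row 2: denom=10−2·1/4=19/2; d'=(11−2·27/8)/(19/2)=17/38
row 3: denom=12−3·6/19=210/19; d'=(-24−3·17/38)/(210/19)=-321/140
row 4: denom=12−3·19/70=783/70; d'=(6−3·-321/140)/(783/70)=601/522
back: M4=601/522
back: M3=-321/140−19/70·601/522=-680/261
back: M2=17/38−6/19·-680/261=221/174
back: M1=27/8−1/4·221/174=266/87
M: M0=0, M1=266/87, M2=221/174, M3=-680/261, M4=601/522, M5=0
seg 0: a=3, c=M0/2=0, d=(M1−M0)/(6·2)=133/522, b=Δ0−h0·(2M0+M1)/6=-1310/261
seg 1: a=-5, c=M1/2=133/87, d=(M2−M1)/(6·2)=-311/2088, b=Δ1−h1·(2M1+M2)/6=-512/261
seg 2: a=-4, c=M2/2=221/348, d=(M3−M2)/(6·3)=-2023/9396, b=Δ2−h2·(2M2+M3)/6=1235/522
seg 3: a=3, c=M3/2=-340/261, d=(M4−M3)/(6·3)=1961/9396, b=Δ3−h3·(2M3+M4)/6=379/1044
seg 4: a=-2, c=M4/2=601/1044, d=(M5−M4)/(6·3)=-601/9396, b=Δ4−h4·(2M4+M5)/6=-949/522
t_q=1/2 → seg 0, τ=1/2; S=3+-1310/261·τ+0·τ²+133/522·τ³=727/1392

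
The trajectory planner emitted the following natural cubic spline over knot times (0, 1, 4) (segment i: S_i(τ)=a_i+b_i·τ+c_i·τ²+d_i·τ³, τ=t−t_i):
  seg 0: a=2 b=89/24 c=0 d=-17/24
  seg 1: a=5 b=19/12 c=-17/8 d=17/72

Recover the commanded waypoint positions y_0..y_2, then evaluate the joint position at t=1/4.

y_0 = S_0(0) = a_0 = 2
y_1 = S_1(0) = a_1 = 5
y_2 = S_1(3) = -3
t_q=1/4 is in segment 0 (τ=1/4); S_0(τ)=1493/512

y_0=2 y_1=5 y_2=-3
S(1/4) = 1493/512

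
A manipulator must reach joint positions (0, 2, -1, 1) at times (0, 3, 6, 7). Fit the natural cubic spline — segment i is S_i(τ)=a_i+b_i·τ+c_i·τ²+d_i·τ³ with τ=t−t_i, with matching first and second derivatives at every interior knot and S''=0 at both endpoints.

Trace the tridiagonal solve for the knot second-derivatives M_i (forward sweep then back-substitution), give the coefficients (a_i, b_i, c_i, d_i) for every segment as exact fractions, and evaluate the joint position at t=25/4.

  seg 0: a=0 b=125/87 c=0 d=-67/783
  seg 1: a=2 b=-76/87 c=-67/87 d=190/783
  seg 2: a=-1 b=92/87 c=41/29 d=-41/87
S(25/4) = -1215/1856

Δ: Δ0=2/3, Δ1=-1, Δ2=2
row 1: diag=12, rhs=-10; c'=1/4, d'=-5/6
row 2: denom=8−3·1/4=29/4; d'=(18−3·-5/6)/(29/4)=82/29
back: M2=82/29
back: M1=-5/6−1/4·82/29=-134/87
M: M0=0, M1=-134/87, M2=82/29, M3=0
seg 0: a=0, c=M0/2=0, d=(M1−M0)/(6·3)=-67/783, b=Δ0−h0·(2M0+M1)/6=125/87
seg 1: a=2, c=M1/2=-67/87, d=(M2−M1)/(6·3)=190/783, b=Δ1−h1·(2M1+M2)/6=-76/87
seg 2: a=-1, c=M2/2=41/29, d=(M3−M2)/(6·1)=-41/87, b=Δ2−h2·(2M2+M3)/6=92/87
t_q=25/4 → seg 2, τ=1/4; S=-1+92/87·τ+41/29·τ²+-41/87·τ³=-1215/1856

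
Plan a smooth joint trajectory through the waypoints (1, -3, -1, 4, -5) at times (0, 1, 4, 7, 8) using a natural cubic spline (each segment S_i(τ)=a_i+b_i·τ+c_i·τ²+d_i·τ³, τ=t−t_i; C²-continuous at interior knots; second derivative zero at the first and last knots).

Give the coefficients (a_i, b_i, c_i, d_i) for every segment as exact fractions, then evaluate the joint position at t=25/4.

  seg 0: a=1 b=-107/24 c=0 d=11/24
  seg 1: a=-3 b=-37/12 c=11/8 d=-1/24
  seg 2: a=-1 b=97/24 c=1 d=-43/72
  seg 3: a=4 b=-73/12 c=-35/8 d=35/24
S(25/4) = 3253/512

Δ: Δ0=-4, Δ1=2/3, Δ2=5/3, Δ3=-9
row 1: diag=8, rhs=28; c'=3/8, d'=7/2
row 2: denom=12−3·3/8=87/8; d'=(6−3·7/2)/(87/8)=-12/29
row 3: denom=8−3·8/29=208/29; d'=(-64−3·-12/29)/(208/29)=-35/4
back: M3=-35/4
back: M2=-12/29−8/29·-35/4=2
back: M1=7/2−3/8·2=11/4
M: M0=0, M1=11/4, M2=2, M3=-35/4, M4=0
seg 0: a=1, c=M0/2=0, d=(M1−M0)/(6·1)=11/24, b=Δ0−h0·(2M0+M1)/6=-107/24
seg 1: a=-3, c=M1/2=11/8, d=(M2−M1)/(6·3)=-1/24, b=Δ1−h1·(2M1+M2)/6=-37/12
seg 2: a=-1, c=M2/2=1, d=(M3−M2)/(6·3)=-43/72, b=Δ2−h2·(2M2+M3)/6=97/24
seg 3: a=4, c=M3/2=-35/8, d=(M4−M3)/(6·1)=35/24, b=Δ3−h3·(2M3+M4)/6=-73/12
t_q=25/4 → seg 2, τ=9/4; S=-1+97/24·τ+1·τ²+-43/72·τ³=3253/512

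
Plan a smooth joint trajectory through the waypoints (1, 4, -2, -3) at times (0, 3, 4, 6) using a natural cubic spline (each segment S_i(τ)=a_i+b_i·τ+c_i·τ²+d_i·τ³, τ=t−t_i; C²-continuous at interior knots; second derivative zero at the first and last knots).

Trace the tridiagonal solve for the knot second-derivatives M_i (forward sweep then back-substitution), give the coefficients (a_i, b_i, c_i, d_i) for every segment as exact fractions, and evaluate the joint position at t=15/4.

Δ: Δ0=1, Δ1=-6, Δ2=-1/2
row 1: diag=8, rhs=-42; c'=1/8, d'=-21/4
row 2: denom=6−1·1/8=47/8; d'=(33−1·-21/4)/(47/8)=306/47
back: M2=306/47
back: M1=-21/4−1/8·306/47=-285/47
M: M0=0, M1=-285/47, M2=306/47, M3=0
seg 0: a=1, c=M0/2=0, d=(M1−M0)/(6·3)=-95/282, b=Δ0−h0·(2M0+M1)/6=379/94
seg 1: a=4, c=M1/2=-285/94, d=(M2−M1)/(6·1)=197/94, b=Δ1−h1·(2M1+M2)/6=-238/47
seg 2: a=-2, c=M2/2=153/47, d=(M3−M2)/(6·2)=-51/94, b=Δ2−h2·(2M2+M3)/6=-455/94
t_q=15/4 → seg 1, τ=3/4; S=4+-238/47·τ+-285/94·τ²+197/94·τ³=-3725/6016

  seg 0: a=1 b=379/94 c=0 d=-95/282
  seg 1: a=4 b=-238/47 c=-285/94 d=197/94
  seg 2: a=-2 b=-455/94 c=153/47 d=-51/94
S(15/4) = -3725/6016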